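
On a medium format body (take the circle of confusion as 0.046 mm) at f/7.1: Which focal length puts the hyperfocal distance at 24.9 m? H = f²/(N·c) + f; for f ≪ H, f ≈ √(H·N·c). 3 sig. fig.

From H = f²/(N·c) + f, with f ≪ H: f ≈ √(H·N·c) = √(24900 × 7.1 × 0.046) = √8132.3 ≈ 90.18 mm.
Exact: f² + N·c·f − N·c·H = 0 ⇒ f = (−N·c + √((N·c)² + 4·N·c·H))/2 = (−0.3266 + √32529)/2 ≈ 90.016 mm ≈ 90.0 mm.

90.0 mm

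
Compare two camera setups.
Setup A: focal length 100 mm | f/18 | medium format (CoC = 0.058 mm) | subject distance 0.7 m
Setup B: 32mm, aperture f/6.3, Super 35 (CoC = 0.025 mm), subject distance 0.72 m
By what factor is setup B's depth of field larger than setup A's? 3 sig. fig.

Setup A: H = 100²/(18×0.058) + 100 ≈ 9678.5 mm; DoF = Df − Dn = 746.778 − 658.737 ≈ 88.041 mm.
Setup B: H = 32²/(6.3×0.025) + 32 ≈ 6533.6 mm; DoF = Df − Dn = 805.21 − 651.10 ≈ 154.11 mm.
Ratio = 154.11 / 88.041 ≈ 1.75.

1.75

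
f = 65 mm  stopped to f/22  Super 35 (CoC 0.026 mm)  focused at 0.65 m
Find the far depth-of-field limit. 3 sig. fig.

0.706 m

Hyperfocal distance H = f²/(N·c) + f = 65²/(22 × 0.026) + 65 = 4225/0.572 + 65 ≈ 7451.4 mm ≈ 7.451 m.
Far limit Df = s·(H − f)/(H − s) = 650 × (7451.4 − 65) / (7451.4 − 650) = 650 × 7386.4 / 6801.4 ≈ 705.91 mm ≈ 0.706 m.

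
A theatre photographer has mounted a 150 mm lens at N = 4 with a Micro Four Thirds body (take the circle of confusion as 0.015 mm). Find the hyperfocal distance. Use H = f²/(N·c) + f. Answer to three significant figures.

375 m

Hyperfocal distance H = f²/(N·c) + f = 150²/(4 × 0.015) + 150 = 22500/0.06 + 150 ≈ 375150.0 mm ≈ 375 m.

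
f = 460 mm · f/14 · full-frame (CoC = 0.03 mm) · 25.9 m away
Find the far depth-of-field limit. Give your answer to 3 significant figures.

27.3 m

Hyperfocal distance H = f²/(N·c) + f = 460²/(14 × 0.03) + 460 = 211600/0.42 + 460 ≈ 504269.5 mm ≈ 504.3 m.
Far limit Df = s·(H − f)/(H − s) = 25900 × (504269.5 − 460) / (504269.5 − 25900) = 25900 × 503809.5 / 478369.5 ≈ 27277 mm ≈ 27.3 m.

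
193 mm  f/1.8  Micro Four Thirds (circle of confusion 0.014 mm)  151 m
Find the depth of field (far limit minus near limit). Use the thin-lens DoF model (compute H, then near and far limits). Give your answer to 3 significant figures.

31.1 m

Hyperfocal distance H = f²/(N·c) + f = 193²/(1.8 × 0.014) + 193 = 37249/0.0252 + 193 ≈ 1478327.9 mm ≈ 1478 m.
Near limit Dn = s·(H − f)/(H + s − 2f) = 151000 × (1478327.9 − 193) / (1478327.9 + 151000 − 2 × 193) = 151000 × 1478134.9 / 1628941.9 ≈ 137020 mm.
Far limit Df = s·(H − f)/(H − s) = 151000 × (1478327.9 − 193) / (1478327.9 − 151000) = 151000 × 1478134.9 / 1327327.9 ≈ 168156 mm.
Depth of field = Df − Dn = 168156 − 137020 ≈ 31136 mm ≈ 31.1 m.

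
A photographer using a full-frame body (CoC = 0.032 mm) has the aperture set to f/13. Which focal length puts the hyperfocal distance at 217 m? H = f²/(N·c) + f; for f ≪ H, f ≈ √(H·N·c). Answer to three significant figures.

300 mm

From H = f²/(N·c) + f, with f ≪ H: f ≈ √(H·N·c) = √(217000 × 13 × 0.032) = √90272 ≈ 300.5 mm.
Exact: f² + N·c·f − N·c·H = 0 ⇒ f = (−N·c + √((N·c)² + 4·N·c·H))/2 = (−0.416 + √361088)/2 ≈ 300.25 mm ≈ 300 mm.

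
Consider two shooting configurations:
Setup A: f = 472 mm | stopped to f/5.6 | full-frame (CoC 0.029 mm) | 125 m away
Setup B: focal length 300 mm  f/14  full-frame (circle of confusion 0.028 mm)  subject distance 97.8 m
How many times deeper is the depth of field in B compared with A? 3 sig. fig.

4.43

Setup A: H = 472²/(5.6×0.029) + 472 ≈ 1372294.7 mm; DoF = Df − Dn = 137480 − 114597 ≈ 22883 mm.
Setup B: H = 300²/(14×0.028) + 300 ≈ 229891.8 mm; DoF = Df − Dn = 169988 − 68648 ≈ 101340 mm.
Ratio = 101340 / 22883 ≈ 4.43.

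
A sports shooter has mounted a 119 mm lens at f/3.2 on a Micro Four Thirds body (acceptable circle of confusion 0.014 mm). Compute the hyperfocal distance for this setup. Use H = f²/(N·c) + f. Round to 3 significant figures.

316 m

Hyperfocal distance H = f²/(N·c) + f = 119²/(3.2 × 0.014) + 119 = 14161/0.0448 + 119 ≈ 316212.7 mm ≈ 316 m.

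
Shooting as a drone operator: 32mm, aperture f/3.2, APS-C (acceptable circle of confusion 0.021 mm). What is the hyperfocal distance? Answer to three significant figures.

15.3 m

Hyperfocal distance H = f²/(N·c) + f = 32²/(3.2 × 0.021) + 32 = 1024/0.0672 + 32 ≈ 15270.1 mm ≈ 15.3 m.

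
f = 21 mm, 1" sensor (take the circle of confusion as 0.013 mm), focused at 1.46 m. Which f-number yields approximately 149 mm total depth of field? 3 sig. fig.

f/1.20

Write h = H − f = f²/(N·c). The thin-lens limits are Dn = s·h/(h + (s−f)) and Df = s·h/(h − (s−f)), so DoF = Df − Dn = 2·s·(s−f)·h / (h² − (s−f)²).
That is a quadratic in h: DoF·h² − 2·s·(s−f)·h − DoF·(s−f)² = 0 ⇒ h = (s−f)·(s + √(s² + DoF²)) / DoF = 1439 × (1460 + √(1460² + 149²)) / 149 = 1439 × (1460 + 1467.58) / 149 ≈ 28274 mm.
Then N = f²/(c·h) = 21² / (0.013 × 28274) = 441 / 367.56 ≈ 1.20.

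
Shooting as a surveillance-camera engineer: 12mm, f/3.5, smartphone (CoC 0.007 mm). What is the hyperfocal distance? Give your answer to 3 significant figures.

5.89 m

Hyperfocal distance H = f²/(N·c) + f = 12²/(3.5 × 0.007) + 12 = 144/0.0245 + 12 ≈ 5889.6 mm ≈ 5.89 m.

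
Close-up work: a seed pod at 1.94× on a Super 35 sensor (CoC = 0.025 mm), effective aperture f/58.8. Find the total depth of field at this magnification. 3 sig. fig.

At magnification m, DoF ≈ 2·N_eff·c/m² = 2 × 58.8 × 0.025 / 1.94² = 2.94 / 3.764 ≈ 0.781 mm.

0.781 mm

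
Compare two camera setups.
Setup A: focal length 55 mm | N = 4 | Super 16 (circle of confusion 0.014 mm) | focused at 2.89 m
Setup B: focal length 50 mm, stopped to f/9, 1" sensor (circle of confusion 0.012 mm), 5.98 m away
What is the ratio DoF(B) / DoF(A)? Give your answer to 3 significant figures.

10.8

Setup A: H = 55²/(4×0.014) + 55 ≈ 54072.9 mm; DoF = Df − Dn = 3050.08 − 2745.89 ≈ 304.19 mm.
Setup B: H = 50²/(9×0.012) + 50 ≈ 23198.1 mm; DoF = Df − Dn = 8039.5 − 4760.5 ≈ 3279.0 mm.
Ratio = 3279.0 / 304.19 ≈ 10.8.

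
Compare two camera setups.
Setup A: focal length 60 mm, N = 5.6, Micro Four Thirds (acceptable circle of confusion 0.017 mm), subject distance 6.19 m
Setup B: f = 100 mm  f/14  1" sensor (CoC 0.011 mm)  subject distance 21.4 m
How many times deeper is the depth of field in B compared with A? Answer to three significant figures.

7.63

Setup A: H = 60²/(5.6×0.017) + 60 ≈ 37875.1 mm; DoF = Df − Dn = 7387.6 − 5326.5 ≈ 2061.1 mm.
Setup B: H = 100²/(14×0.011) + 100 ≈ 65035.1 mm; DoF = Df − Dn = 31846 − 16114 ≈ 15732 mm.
Ratio = 15732 / 2061.1 ≈ 7.63.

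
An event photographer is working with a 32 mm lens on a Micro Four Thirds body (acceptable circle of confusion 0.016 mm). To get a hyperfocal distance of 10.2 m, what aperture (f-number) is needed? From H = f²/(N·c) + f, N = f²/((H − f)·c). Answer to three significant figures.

f/6.29

Rearrange H = f²/(N·c) + f for N: N = f² / ((H − f)·c).
N = 32² / ((10200 − 32) × 0.016) = 1024 / 162.7 ≈ 6.29.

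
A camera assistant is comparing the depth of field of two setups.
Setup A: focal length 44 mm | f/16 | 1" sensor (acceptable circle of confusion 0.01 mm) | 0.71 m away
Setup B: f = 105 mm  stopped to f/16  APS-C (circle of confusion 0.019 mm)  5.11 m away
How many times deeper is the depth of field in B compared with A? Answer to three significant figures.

Setup A: H = 44²/(16×0.01) + 44 ≈ 12144.0 mm; DoF = Df − Dn = 751.356 − 672.959 ≈ 78.397 mm.
Setup B: H = 105²/(16×0.019) + 105 ≈ 36371.4 mm; DoF = Df − Dn = 5928.1 − 4490.3 ≈ 1437.8 mm.
Ratio = 1437.8 / 78.397 ≈ 18.3.

18.3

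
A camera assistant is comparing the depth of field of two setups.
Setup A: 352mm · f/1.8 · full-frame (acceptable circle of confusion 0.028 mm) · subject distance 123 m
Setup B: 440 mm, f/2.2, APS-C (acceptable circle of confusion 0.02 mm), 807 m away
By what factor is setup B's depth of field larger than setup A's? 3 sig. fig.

Setup A: H = 352²/(1.8×0.028) + 352 ≈ 2458764.7 mm; DoF = Df − Dn = 129459 − 117155 ≈ 12304 mm.
Setup B: H = 440²/(2.2×0.02) + 440 ≈ 4400440.0 mm; DoF = Df − Dn = 988134 − 681986 ≈ 306148 mm.
Ratio = 306148 / 12304 ≈ 24.9.

24.9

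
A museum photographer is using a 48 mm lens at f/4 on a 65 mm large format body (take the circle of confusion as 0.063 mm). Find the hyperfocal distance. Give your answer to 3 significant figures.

Hyperfocal distance H = f²/(N·c) + f = 48²/(4 × 0.063) + 48 = 2304/0.252 + 48 ≈ 9190.9 mm ≈ 9.19 m.

9.19 m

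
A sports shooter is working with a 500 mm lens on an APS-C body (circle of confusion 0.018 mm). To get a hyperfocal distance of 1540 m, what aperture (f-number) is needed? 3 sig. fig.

f/9.02

Rearrange H = f²/(N·c) + f for N: N = f² / ((H − f)·c).
N = 500² / ((1540000 − 500) × 0.018) = 250000 / 27711 ≈ 9.02.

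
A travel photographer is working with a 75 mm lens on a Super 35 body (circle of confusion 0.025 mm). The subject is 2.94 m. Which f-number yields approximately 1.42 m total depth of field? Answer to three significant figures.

f/18

Write h = H − f = f²/(N·c). The thin-lens limits are Dn = s·h/(h + (s−f)) and Df = s·h/(h − (s−f)), so DoF = Df − Dn = 2·s·(s−f)·h / (h² − (s−f)²).
That is a quadratic in h: DoF·h² − 2·s·(s−f)·h − DoF·(s−f)² = 0 ⇒ h = (s−f)·(s + √(s² + DoF²)) / DoF = 2865 × (2940 + √(2940² + 1420²)) / 1420 = 2865 × (2940 + 3264.97) / 1420 ≈ 12519 mm.
Then N = f²/(c·h) = 75² / (0.025 × 12519) = 5625 / 312.98 ≈ 18.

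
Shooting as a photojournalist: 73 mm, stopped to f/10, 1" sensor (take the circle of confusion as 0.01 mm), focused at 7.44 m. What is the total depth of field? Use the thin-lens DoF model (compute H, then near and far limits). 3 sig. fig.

2.10 m

Hyperfocal distance H = f²/(N·c) + f = 73²/(10 × 0.01) + 73 = 5329/0.1 + 73 ≈ 53363.0 mm ≈ 53.36 m.
Near limit Dn = s·(H − f)/(H + s − 2f) = 7440 × (53363.0 − 73) / (53363.0 + 7440 − 2 × 73) = 7440 × 53290.0 / 60657.0 ≈ 6536.4 mm.
Far limit Df = s·(H − f)/(H − s) = 7440 × (53363.0 − 73) / (53363.0 − 7440) = 7440 × 53290.0 / 45923.0 ≈ 8633.5 mm.
Depth of field = Df − Dn = 8633.5 − 6536.4 ≈ 2097.1 mm ≈ 2.10 m.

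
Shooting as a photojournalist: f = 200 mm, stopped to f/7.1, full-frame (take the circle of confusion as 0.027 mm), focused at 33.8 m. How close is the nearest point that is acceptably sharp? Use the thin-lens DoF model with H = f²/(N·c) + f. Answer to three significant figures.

Hyperfocal distance H = f²/(N·c) + f = 200²/(7.1 × 0.027) + 200 = 40000/0.1917 + 200 ≈ 208859.4 mm ≈ 208.9 m.
Near limit Dn = s·(H − f)/(H + s − 2f) = 33800 × (208859.4 − 200) / (208859.4 + 33800 − 2 × 200) = 33800 × 208659.4 / 242259.4 ≈ 29112 mm ≈ 29.1 m.

29.1 m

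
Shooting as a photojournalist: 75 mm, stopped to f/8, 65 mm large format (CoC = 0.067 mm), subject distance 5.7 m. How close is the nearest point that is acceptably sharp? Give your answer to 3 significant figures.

Hyperfocal distance H = f²/(N·c) + f = 75²/(8 × 0.067) + 75 = 5625/0.536 + 75 ≈ 10569.4 mm ≈ 10.57 m.
Near limit Dn = s·(H − f)/(H + s − 2f) = 5700 × (10569.4 − 75) / (10569.4 + 5700 − 2 × 75) = 5700 × 10494.4 / 16119.4 ≈ 3710.9 mm ≈ 3.71 m.

3.71 m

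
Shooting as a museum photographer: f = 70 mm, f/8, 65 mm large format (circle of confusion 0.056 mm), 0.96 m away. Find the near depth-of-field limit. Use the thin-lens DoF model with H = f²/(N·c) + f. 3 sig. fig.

0.888 m

Hyperfocal distance H = f²/(N·c) + f = 70²/(8 × 0.056) + 70 = 4900/0.448 + 70 ≈ 11007.5 mm ≈ 11.01 m.
Near limit Dn = s·(H − f)/(H + s − 2f) = 960 × (11007.5 − 70) / (11007.5 + 960 − 2 × 70) = 960 × 10937.5 / 11827.5 ≈ 887.76 mm ≈ 0.888 m.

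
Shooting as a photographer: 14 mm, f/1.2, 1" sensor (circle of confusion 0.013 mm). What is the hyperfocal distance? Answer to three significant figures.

12.6 m

Hyperfocal distance H = f²/(N·c) + f = 14²/(1.2 × 0.013) + 14 = 196/0.0156 + 14 ≈ 12578.1 mm ≈ 12.6 m.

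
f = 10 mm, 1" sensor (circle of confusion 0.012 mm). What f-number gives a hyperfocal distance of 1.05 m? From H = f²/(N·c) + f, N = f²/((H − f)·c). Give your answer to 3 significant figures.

Rearrange H = f²/(N·c) + f for N: N = f² / ((H − f)·c).
N = 10² / ((1050 − 10) × 0.012) = 100 / 12.48 ≈ 8.01.

f/8.01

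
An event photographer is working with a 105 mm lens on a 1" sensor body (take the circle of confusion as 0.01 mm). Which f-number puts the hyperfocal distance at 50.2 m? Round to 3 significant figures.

Rearrange H = f²/(N·c) + f for N: N = f² / ((H − f)·c).
N = 105² / ((50200 − 105) × 0.01) = 11025 / 500.9 ≈ 22.

f/22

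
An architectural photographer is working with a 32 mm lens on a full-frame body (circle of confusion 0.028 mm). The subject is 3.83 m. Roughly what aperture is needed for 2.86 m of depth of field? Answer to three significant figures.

f/3.20

Write h = H − f = f²/(N·c). The thin-lens limits are Dn = s·h/(h + (s−f)) and Df = s·h/(h − (s−f)), so DoF = Df − Dn = 2·s·(s−f)·h / (h² − (s−f)²).
That is a quadratic in h: DoF·h² − 2·s·(s−f)·h − DoF·(s−f)² = 0 ⇒ h = (s−f)·(s + √(s² + DoF²)) / DoF = 3798 × (3830 + √(3830² + 2860²)) / 2860 = 3798 × (3830 + 4780.01) / 2860 ≈ 11434 mm.
Then N = f²/(c·h) = 32² / (0.028 × 11434) = 1024 / 320.15 ≈ 3.20.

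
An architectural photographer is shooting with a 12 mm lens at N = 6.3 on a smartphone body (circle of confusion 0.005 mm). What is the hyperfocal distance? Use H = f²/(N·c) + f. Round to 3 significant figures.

4.58 m

Hyperfocal distance H = f²/(N·c) + f = 12²/(6.3 × 0.005) + 12 = 144/0.0315 + 12 ≈ 4583.4 mm ≈ 4.58 m.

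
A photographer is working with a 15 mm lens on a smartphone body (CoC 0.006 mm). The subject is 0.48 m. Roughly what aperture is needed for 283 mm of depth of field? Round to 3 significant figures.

f/22

Write h = H − f = f²/(N·c). The thin-lens limits are Dn = s·h/(h + (s−f)) and Df = s·h/(h − (s−f)), so DoF = Df − Dn = 2·s·(s−f)·h / (h² − (s−f)²).
That is a quadratic in h: DoF·h² − 2·s·(s−f)·h − DoF·(s−f)² = 0 ⇒ h = (s−f)·(s + √(s² + DoF²)) / DoF = 465 × (480 + √(480² + 283²)) / 283 = 465 × (480 + 557.215) / 283 ≈ 1704.3 mm.
Then N = f²/(c·h) = 15² / (0.006 × 1704.3) = 225 / 10.226 ≈ 22.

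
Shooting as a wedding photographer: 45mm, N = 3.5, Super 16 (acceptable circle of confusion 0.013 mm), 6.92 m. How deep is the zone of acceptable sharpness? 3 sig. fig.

2.19 m

Hyperfocal distance H = f²/(N·c) + f = 45²/(3.5 × 0.013) + 45 = 2025/0.0455 + 45 ≈ 44550.5 mm ≈ 44.55 m.
Near limit Dn = s·(H − f)/(H + s − 2f) = 6920 × (44550.5 − 45) / (44550.5 + 6920 − 2 × 45) = 6920 × 44505.5 / 51380.5 ≈ 5994.1 mm.
Far limit Df = s·(H − f)/(H − s) = 6920 × (44550.5 − 45) / (44550.5 − 6920) = 6920 × 44505.5 / 37630.5 ≈ 8184.3 mm.
Depth of field = Df − Dn = 8184.3 − 5994.1 ≈ 2190.2 mm ≈ 2.19 m.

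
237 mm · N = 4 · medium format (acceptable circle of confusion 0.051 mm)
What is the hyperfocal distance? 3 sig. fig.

276 m

Hyperfocal distance H = f²/(N·c) + f = 237²/(4 × 0.051) + 237 = 56169/0.204 + 237 ≈ 275575.2 mm ≈ 276 m.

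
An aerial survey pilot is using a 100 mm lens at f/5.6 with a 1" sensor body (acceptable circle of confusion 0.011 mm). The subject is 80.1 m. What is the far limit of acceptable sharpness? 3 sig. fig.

158 m

Hyperfocal distance H = f²/(N·c) + f = 100²/(5.6 × 0.011) + 100 = 10000/0.0616 + 100 ≈ 162437.7 mm ≈ 162.4 m.
Far limit Df = s·(H − f)/(H − s) = 80100 × (162437.7 − 100) / (162437.7 − 80100) = 80100 × 162337.7 / 82337.7 ≈ 157926 mm ≈ 158 m.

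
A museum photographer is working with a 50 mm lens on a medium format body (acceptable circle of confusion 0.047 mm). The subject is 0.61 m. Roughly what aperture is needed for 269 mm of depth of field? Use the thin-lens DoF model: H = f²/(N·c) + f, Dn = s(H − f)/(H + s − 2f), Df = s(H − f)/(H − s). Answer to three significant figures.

f/20

Write h = H − f = f²/(N·c). The thin-lens limits are Dn = s·h/(h + (s−f)) and Df = s·h/(h − (s−f)), so DoF = Df − Dn = 2·s·(s−f)·h / (h² − (s−f)²).
That is a quadratic in h: DoF·h² − 2·s·(s−f)·h − DoF·(s−f)² = 0 ⇒ h = (s−f)·(s + √(s² + DoF²)) / DoF = 560 × (610 + √(610² + 269²)) / 269 = 560 × (610 + 666.679) / 269 ≈ 2657.8 mm.
Then N = f²/(c·h) = 50² / (0.047 × 2657.8) = 2500 / 124.92 ≈ 20.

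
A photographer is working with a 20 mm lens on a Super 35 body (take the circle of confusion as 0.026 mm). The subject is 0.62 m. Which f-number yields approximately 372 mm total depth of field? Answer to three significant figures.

Write h = H − f = f²/(N·c). The thin-lens limits are Dn = s·h/(h + (s−f)) and Df = s·h/(h − (s−f)), so DoF = Df − Dn = 2·s·(s−f)·h / (h² − (s−f)²).
That is a quadratic in h: DoF·h² − 2·s·(s−f)·h − DoF·(s−f)² = 0 ⇒ h = (s−f)·(s + √(s² + DoF²)) / DoF = 600 × (620 + √(620² + 372²)) / 372 = 600 × (620 + 723.038) / 372 ≈ 2166.2 mm.
Then N = f²/(c·h) = 20² / (0.026 × 2166.2) = 400 / 56.321 ≈ 7.10.

f/7.10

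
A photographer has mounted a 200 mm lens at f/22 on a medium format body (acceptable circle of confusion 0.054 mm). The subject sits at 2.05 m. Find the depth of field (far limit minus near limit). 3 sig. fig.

Hyperfocal distance H = f²/(N·c) + f = 200²/(22 × 0.054) + 200 = 40000/1.188 + 200 ≈ 33870.0 mm ≈ 33.87 m.
Near limit Dn = s·(H − f)/(H + s − 2f) = 2050 × (33870.0 − 200) / (33870.0 + 2050 − 2 × 200) = 2050 × 33670.0 / 35520.0 ≈ 1943.23 mm.
Far limit Df = s·(H − f)/(H − s) = 2050 × (33870.0 − 200) / (33870.0 − 2050) = 2050 × 33670.0 / 31820.0 ≈ 2169.19 mm.
Depth of field = Df − Dn = 2169.19 − 1943.23 ≈ 225.96 mm.

226 mm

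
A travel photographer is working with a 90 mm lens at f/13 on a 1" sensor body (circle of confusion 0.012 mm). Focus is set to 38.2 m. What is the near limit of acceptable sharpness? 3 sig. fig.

22.0 m

Hyperfocal distance H = f²/(N·c) + f = 90²/(13 × 0.012) + 90 = 8100/0.156 + 90 ≈ 52013.1 mm ≈ 52.01 m.
Near limit Dn = s·(H − f)/(H + s − 2f) = 38200 × (52013.1 − 90) / (52013.1 + 38200 − 2 × 90) = 38200 × 51923.1 / 90033.1 ≈ 22030 mm ≈ 22.0 m.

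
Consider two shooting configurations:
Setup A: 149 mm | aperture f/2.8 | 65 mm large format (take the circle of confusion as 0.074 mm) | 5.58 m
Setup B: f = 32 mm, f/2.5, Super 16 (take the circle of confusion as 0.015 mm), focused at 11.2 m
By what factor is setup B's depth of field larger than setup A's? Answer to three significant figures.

Setup A: H = 149²/(2.8×0.074) + 149 ≈ 107296.7 mm; DoF = Df − Dn = 5877.94 − 5310.81 ≈ 567.13 mm.
Setup B: H = 32²/(2.5×0.015) + 32 ≈ 27338.7 mm; DoF = Df − Dn = 18950 − 7949 ≈ 11001 mm.
Ratio = 11001 / 567.13 ≈ 19.4.

19.4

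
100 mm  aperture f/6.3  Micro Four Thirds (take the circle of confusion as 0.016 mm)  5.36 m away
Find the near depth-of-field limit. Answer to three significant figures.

5.09 m

Hyperfocal distance H = f²/(N·c) + f = 100²/(6.3 × 0.016) + 100 = 10000/0.1008 + 100 ≈ 99306.3 mm ≈ 99.31 m.
Near limit Dn = s·(H − f)/(H + s − 2f) = 5360 × (99306.3 − 100) / (99306.3 + 5360 − 2 × 100) = 5360 × 99206.3 / 104466.3 ≈ 5090.1 mm ≈ 5.09 m.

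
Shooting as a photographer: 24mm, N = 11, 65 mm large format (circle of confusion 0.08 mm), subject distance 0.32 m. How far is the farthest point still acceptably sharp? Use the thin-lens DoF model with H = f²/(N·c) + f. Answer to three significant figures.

Hyperfocal distance H = f²/(N·c) + f = 24²/(11 × 0.08) + 24 = 576/0.88 + 24 ≈ 678.5 mm ≈ 0.679 m.
Far limit Df = s·(H − f)/(H − s) = 320 × (678.5 − 24) / (678.5 − 320) = 320 × 654.5 / 358.5 ≈ 584.18 mm ≈ 0.584 m.

0.584 m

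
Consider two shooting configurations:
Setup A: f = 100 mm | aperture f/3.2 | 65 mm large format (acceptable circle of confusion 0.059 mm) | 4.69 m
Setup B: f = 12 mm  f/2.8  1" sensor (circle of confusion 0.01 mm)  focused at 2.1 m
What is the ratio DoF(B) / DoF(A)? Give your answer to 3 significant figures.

2.49

Setup A: H = 100²/(3.2×0.059) + 100 ≈ 53066.1 mm; DoF = Df − Dn = 5134.99 − 4315.98 ≈ 819.01 mm.
Setup B: H = 12²/(2.8×0.01) + 12 ≈ 5154.9 mm; DoF = Df − Dn = 3535.4 − 1493.6 ≈ 2041.8 mm.
Ratio = 2041.8 / 819.01 ≈ 2.49.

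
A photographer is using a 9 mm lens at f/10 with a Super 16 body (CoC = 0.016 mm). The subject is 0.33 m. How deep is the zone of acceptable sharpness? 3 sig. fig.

0.700 m

Hyperfocal distance H = f²/(N·c) + f = 9²/(10 × 0.016) + 9 = 81/0.16 + 9 ≈ 515.2 mm ≈ 0.515 m.
Near limit Dn = s·(H − f)/(H + s − 2f) = 330 × (515.2 − 9) / (515.2 + 330 − 2 × 9) = 330 × 506.2 / 827.2 ≈ 201.95 mm.
Far limit Df = s·(H − f)/(H − s) = 330 × (515.2 − 9) / (515.2 − 330) = 330 × 506.2 / 185.2 ≈ 901.82 mm.
Depth of field = Df − Dn = 901.82 − 201.95 ≈ 699.87 mm ≈ 0.700 m.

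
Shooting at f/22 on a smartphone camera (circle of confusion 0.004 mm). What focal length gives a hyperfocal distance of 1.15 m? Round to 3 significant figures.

From H = f²/(N·c) + f, with f ≪ H: f ≈ √(H·N·c) = √(1150 × 22 × 0.004) = √101.20 ≈ 10.06 mm.
Exact: f² + N·c·f − N·c·H = 0 ⇒ f = (−N·c + √((N·c)² + 4·N·c·H))/2 = (−0.088 + √404.81)/2 ≈ 10.016 mm ≈ 10.0 mm.

10.0 mm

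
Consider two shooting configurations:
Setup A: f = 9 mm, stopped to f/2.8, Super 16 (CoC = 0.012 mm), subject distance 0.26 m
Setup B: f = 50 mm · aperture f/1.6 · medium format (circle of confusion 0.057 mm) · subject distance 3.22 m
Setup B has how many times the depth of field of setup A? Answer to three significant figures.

13.8

Setup A: H = 9²/(2.8×0.012) + 9 ≈ 2419.7 mm; DoF = Df − Dn = 290.217 − 235.482 ≈ 54.735 mm.
Setup B: H = 50²/(1.6×0.057) + 50 ≈ 27462.3 mm; DoF = Df − Dn = 3641.06 − 2886.23 ≈ 754.83 mm.
Ratio = 754.83 / 54.735 ≈ 13.8.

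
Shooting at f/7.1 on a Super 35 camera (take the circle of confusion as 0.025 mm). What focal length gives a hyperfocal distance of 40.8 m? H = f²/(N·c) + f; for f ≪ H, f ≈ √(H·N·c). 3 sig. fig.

From H = f²/(N·c) + f, with f ≪ H: f ≈ √(H·N·c) = √(40800 × 7.1 × 0.025) = √7242.0 ≈ 85.10 mm.
Exact: f² + N·c·f − N·c·H = 0 ⇒ f = (−N·c + √((N·c)² + 4·N·c·H))/2 = (−0.1775 + √28968)/2 ≈ 85.011 mm ≈ 85.0 mm.

85.0 mm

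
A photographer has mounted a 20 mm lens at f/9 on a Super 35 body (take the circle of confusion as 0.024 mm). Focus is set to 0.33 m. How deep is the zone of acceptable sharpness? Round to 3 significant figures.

Hyperfocal distance H = f²/(N·c) + f = 20²/(9 × 0.024) + 20 = 400/0.216 + 20 ≈ 1871.9 mm ≈ 1.872 m.
Near limit Dn = s·(H − f)/(H + s − 2f) = 330 × (1871.9 − 20) / (1871.9 + 330 − 2 × 20) = 330 × 1851.9 / 2161.9 ≈ 282.68 mm.
Far limit Df = s·(H − f)/(H − s) = 330 × (1871.9 − 20) / (1871.9 − 330) = 330 × 1851.9 / 1541.9 ≈ 396.35 mm.
Depth of field = Df − Dn = 396.35 − 282.68 ≈ 113.67 mm.

114 mm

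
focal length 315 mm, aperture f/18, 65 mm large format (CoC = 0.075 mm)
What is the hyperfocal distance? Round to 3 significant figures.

Hyperfocal distance H = f²/(N·c) + f = 315²/(18 × 0.075) + 315 = 99225/1.35 + 315 ≈ 73815.0 mm ≈ 73.8 m.

73.8 m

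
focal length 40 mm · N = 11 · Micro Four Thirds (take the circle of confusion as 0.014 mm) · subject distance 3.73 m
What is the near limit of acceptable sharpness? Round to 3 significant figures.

2.75 m

Hyperfocal distance H = f²/(N·c) + f = 40²/(11 × 0.014) + 40 = 1600/0.154 + 40 ≈ 10429.6 mm ≈ 10.43 m.
Near limit Dn = s·(H − f)/(H + s − 2f) = 3730 × (10429.6 − 40) / (10429.6 + 3730 − 2 × 40) = 3730 × 10389.6 / 14079.6 ≈ 2752.4 mm ≈ 2.75 m.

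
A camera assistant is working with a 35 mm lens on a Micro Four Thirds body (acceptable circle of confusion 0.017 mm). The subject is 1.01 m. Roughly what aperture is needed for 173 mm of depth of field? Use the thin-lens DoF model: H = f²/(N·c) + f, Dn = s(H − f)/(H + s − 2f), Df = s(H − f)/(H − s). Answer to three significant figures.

Write h = H − f = f²/(N·c). The thin-lens limits are Dn = s·h/(h + (s−f)) and Df = s·h/(h − (s−f)), so DoF = Df − Dn = 2·s·(s−f)·h / (h² − (s−f)²).
That is a quadratic in h: DoF·h² − 2·s·(s−f)·h − DoF·(s−f)² = 0 ⇒ h = (s−f)·(s + √(s² + DoF²)) / DoF = 975 × (1010 + √(1010² + 173²)) / 173 = 975 × (1010 + 1024.71) / 173 ≈ 11467 mm.
Then N = f²/(c·h) = 35² / (0.017 × 11467) = 1225 / 194.94 ≈ 6.28.

f/6.28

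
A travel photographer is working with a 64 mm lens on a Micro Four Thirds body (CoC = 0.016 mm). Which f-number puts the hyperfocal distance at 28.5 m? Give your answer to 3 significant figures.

f/9

Rearrange H = f²/(N·c) + f for N: N = f² / ((H − f)·c).
N = 64² / ((28500 − 64) × 0.016) = 4096 / 455.0 ≈ 9.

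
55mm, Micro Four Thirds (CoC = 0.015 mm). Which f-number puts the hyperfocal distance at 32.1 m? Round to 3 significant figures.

Rearrange H = f²/(N·c) + f for N: N = f² / ((H − f)·c).
N = 55² / ((32100 − 55) × 0.015) = 3025 / 480.7 ≈ 6.29.

f/6.29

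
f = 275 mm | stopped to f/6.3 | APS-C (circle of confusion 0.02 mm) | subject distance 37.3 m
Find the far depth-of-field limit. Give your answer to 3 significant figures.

Hyperfocal distance H = f²/(N·c) + f = 275²/(6.3 × 0.02) + 275 = 75625/0.126 + 275 ≈ 600473.4 mm ≈ 600.5 m.
Far limit Df = s·(H − f)/(H − s) = 37300 × (600473.4 − 275) / (600473.4 − 37300) = 37300 × 600198.4 / 563173.4 ≈ 39752 mm ≈ 39.8 m.

39.8 m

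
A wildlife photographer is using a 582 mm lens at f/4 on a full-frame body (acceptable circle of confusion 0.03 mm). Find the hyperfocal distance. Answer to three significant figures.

2820 m

Hyperfocal distance H = f²/(N·c) + f = 582²/(4 × 0.03) + 582 = 338724/0.12 + 582 ≈ 2823282.0 mm ≈ 2820 m.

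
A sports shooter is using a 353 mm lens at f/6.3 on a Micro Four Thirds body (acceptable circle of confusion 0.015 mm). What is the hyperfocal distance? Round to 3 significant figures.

Hyperfocal distance H = f²/(N·c) + f = 353²/(6.3 × 0.015) + 353 = 124609/0.0945 + 353 ≈ 1318966.8 mm ≈ 1320 m.

1320 m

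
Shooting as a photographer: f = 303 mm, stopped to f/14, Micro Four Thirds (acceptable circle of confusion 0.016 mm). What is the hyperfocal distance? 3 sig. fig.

410 m

Hyperfocal distance H = f²/(N·c) + f = 303²/(14 × 0.016) + 303 = 91809/0.224 + 303 ≈ 410164.6 mm ≈ 410 m.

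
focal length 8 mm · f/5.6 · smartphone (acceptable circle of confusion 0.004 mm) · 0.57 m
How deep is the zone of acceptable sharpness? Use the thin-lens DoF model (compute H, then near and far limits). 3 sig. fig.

233 mm

Hyperfocal distance H = f²/(N·c) + f = 8²/(5.6 × 0.004) + 8 = 64/0.0224 + 8 ≈ 2865.1 mm ≈ 2.865 m.
Near limit Dn = s·(H − f)/(H + s − 2f) = 570 × (2865.1 − 8) / (2865.1 + 570 − 2 × 8) = 570 × 2857.1 / 3419.1 ≈ 476.31 mm.
Far limit Df = s·(H − f)/(H − s) = 570 × (2865.1 − 8) / (2865.1 − 570) = 570 × 2857.1 / 2295.1 ≈ 709.57 mm.
Depth of field = Df − Dn = 709.57 − 476.31 ≈ 233.26 mm.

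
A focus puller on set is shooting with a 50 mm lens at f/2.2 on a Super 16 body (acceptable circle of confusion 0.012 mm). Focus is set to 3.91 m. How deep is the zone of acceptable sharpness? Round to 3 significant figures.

Hyperfocal distance H = f²/(N·c) + f = 50²/(2.2 × 0.012) + 50 = 2500/0.0264 + 50 ≈ 94747.0 mm ≈ 94.75 m.
Near limit Dn = s·(H − f)/(H + s − 2f) = 3910 × (94747.0 − 50) / (94747.0 + 3910 − 2 × 50) = 3910 × 94697.0 / 98557.0 ≈ 3756.86 mm.
Far limit Df = s·(H − f)/(H − s) = 3910 × (94747.0 − 50) / (94747.0 − 3910) = 3910 × 94697.0 / 90837.0 ≈ 4076.15 mm.
Depth of field = Df − Dn = 4076.15 − 3756.86 ≈ 319.29 mm.

319 mm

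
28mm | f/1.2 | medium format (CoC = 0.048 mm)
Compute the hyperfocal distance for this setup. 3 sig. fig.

Hyperfocal distance H = f²/(N·c) + f = 28²/(1.2 × 0.048) + 28 = 784/0.0576 + 28 ≈ 13639.1 mm ≈ 13.6 m.

13.6 m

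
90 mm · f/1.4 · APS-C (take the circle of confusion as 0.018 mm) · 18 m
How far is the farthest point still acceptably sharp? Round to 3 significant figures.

19.1 m

Hyperfocal distance H = f²/(N·c) + f = 90²/(1.4 × 0.018) + 90 = 8100/0.0252 + 90 ≈ 321518.6 mm ≈ 321.5 m.
Far limit Df = s·(H − f)/(H − s) = 18000 × (321518.6 − 90) / (321518.6 − 18000) = 18000 × 321428.6 / 303518.6 ≈ 19062 mm ≈ 19.1 m.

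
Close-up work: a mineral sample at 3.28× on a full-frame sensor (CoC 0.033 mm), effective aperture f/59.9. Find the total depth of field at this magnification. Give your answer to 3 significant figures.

At magnification m, DoF ≈ 2·N_eff·c/m² = 2 × 59.9 × 0.033 / 3.28² = 3.953 / 10.76 ≈ 0.367 mm.

0.367 mm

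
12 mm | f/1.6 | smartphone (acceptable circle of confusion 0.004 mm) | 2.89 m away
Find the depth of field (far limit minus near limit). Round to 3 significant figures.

0.752 m

Hyperfocal distance H = f²/(N·c) + f = 12²/(1.6 × 0.004) + 12 = 144/0.0064 + 12 ≈ 22512.0 mm ≈ 22.51 m.
Near limit Dn = s·(H − f)/(H + s − 2f) = 2890 × (22512.0 − 12) / (22512.0 + 2890 − 2 × 12) = 2890 × 22500.0 / 25378.0 ≈ 2562.26 mm.
Far limit Df = s·(H − f)/(H − s) = 2890 × (22512.0 − 12) / (22512.0 − 2890) = 2890 × 22500.0 / 19622.0 ≈ 3313.88 mm.
Depth of field = Df − Dn = 3313.88 − 2562.26 ≈ 751.62 mm ≈ 0.752 m.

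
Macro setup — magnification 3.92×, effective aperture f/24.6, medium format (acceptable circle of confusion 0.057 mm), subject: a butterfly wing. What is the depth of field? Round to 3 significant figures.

At magnification m, DoF ≈ 2·N_eff·c/m² = 2 × 24.6 × 0.057 / 3.92² = 2.804 / 15.37 ≈ 0.183 mm.

0.183 mm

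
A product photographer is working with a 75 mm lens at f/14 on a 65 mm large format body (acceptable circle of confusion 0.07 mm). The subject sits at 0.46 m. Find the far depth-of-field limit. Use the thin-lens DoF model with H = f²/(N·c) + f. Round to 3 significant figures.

493 mm

Hyperfocal distance H = f²/(N·c) + f = 75²/(14 × 0.07) + 75 = 5625/0.98 + 75 ≈ 5814.8 mm ≈ 5.815 m.
Far limit Df = s·(H − f)/(H − s) = 460 × (5814.8 − 75) / (5814.8 − 460) = 460 × 5739.8 / 5354.8 ≈ 493.07 mm.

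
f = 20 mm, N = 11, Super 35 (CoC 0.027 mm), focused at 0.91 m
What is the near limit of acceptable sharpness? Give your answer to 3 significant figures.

Hyperfocal distance H = f²/(N·c) + f = 20²/(11 × 0.027) + 20 = 400/0.297 + 20 ≈ 1366.8 mm ≈ 1.367 m.
Near limit Dn = s·(H − f)/(H + s − 2f) = 910 × (1366.8 − 20) / (1366.8 + 910 − 2 × 20) = 910 × 1346.8 / 2236.8 ≈ 547.92 mm ≈ 0.548 m.

0.548 m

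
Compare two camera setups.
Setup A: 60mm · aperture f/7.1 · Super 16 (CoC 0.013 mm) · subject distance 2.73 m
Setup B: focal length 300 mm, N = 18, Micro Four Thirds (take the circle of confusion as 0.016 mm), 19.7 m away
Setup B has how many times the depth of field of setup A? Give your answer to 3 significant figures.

Setup A: H = 60²/(7.1×0.013) + 60 ≈ 39063.3 mm; DoF = Df − Dn = 2930.62 − 2555.09 ≈ 375.53 mm.
Setup B: H = 300²/(18×0.016) + 300 ≈ 312800.0 mm; DoF = Df − Dn = 21003.9 − 18548.5 ≈ 2455.4 mm.
Ratio = 2455.4 / 375.53 ≈ 6.54.

6.54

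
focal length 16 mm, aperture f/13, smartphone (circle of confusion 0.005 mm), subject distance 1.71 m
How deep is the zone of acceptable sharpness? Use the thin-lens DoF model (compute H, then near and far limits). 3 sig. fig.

Hyperfocal distance H = f²/(N·c) + f = 16²/(13 × 0.005) + 16 = 256/0.065 + 16 ≈ 3954.5 mm ≈ 3.954 m.
Near limit Dn = s·(H − f)/(H + s − 2f) = 1710 × (3954.5 − 16) / (3954.5 + 1710 − 2 × 16) = 1710 × 3938.5 / 5632.5 ≈ 1195.7 mm.
Far limit Df = s·(H − f)/(H − s) = 1710 × (3954.5 − 16) / (3954.5 − 1710) = 1710 × 3938.5 / 2244.5 ≈ 3000.6 mm.
Depth of field = Df − Dn = 3000.6 − 1195.7 ≈ 1804.9 mm ≈ 1.80 m.

1.80 m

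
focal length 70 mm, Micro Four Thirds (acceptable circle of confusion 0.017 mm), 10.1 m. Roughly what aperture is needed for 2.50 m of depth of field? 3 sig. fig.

Write h = H − f = f²/(N·c). The thin-lens limits are Dn = s·h/(h + (s−f)) and Df = s·h/(h − (s−f)), so DoF = Df − Dn = 2·s·(s−f)·h / (h² − (s−f)²).
That is a quadratic in h: DoF·h² − 2·s·(s−f)·h − DoF·(s−f)² = 0 ⇒ h = (s−f)·(s + √(s² + DoF²)) / DoF = 10030 × (10100 + √(10100² + 2500²)) / 2500 = 10030 × (10100 + 10404.8) / 2500 ≈ 82265 mm.
Then N = f²/(c·h) = 70² / (0.017 × 82265) = 4900 / 1398.5 ≈ 3.50.

f/3.50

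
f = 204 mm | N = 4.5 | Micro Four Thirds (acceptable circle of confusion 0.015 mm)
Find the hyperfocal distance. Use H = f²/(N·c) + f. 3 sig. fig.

617 m

Hyperfocal distance H = f²/(N·c) + f = 204²/(4.5 × 0.015) + 204 = 41616/0.0675 + 204 ≈ 616737.3 mm ≈ 617 m.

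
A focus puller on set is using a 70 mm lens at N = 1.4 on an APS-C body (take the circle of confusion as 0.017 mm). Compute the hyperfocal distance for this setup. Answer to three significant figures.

206 m

Hyperfocal distance H = f²/(N·c) + f = 70²/(1.4 × 0.017) + 70 = 4900/0.0238 + 70 ≈ 205952.4 mm ≈ 206 m.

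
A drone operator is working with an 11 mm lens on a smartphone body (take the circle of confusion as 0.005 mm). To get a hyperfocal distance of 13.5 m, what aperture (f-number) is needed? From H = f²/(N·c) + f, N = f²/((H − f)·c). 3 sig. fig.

f/1.79

Rearrange H = f²/(N·c) + f for N: N = f² / ((H − f)·c).
N = 11² / ((13500 − 11) × 0.005) = 121 / 67.45 ≈ 1.79.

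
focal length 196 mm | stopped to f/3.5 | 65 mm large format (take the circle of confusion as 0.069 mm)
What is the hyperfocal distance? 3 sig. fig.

159 m

Hyperfocal distance H = f²/(N·c) + f = 196²/(3.5 × 0.069) + 196 = 38416/0.2415 + 196 ≈ 159268.5 mm ≈ 159 m.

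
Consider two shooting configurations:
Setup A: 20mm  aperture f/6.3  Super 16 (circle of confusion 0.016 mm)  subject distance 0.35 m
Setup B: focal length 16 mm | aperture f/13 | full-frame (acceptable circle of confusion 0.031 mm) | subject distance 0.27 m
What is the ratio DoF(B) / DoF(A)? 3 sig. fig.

4.38

Setup A: H = 20²/(6.3×0.016) + 20 ≈ 3988.3 mm; DoF = Df − Dn = 381.746 − 323.129 ≈ 58.617 mm.
Setup B: H = 16²/(13×0.031) + 16 ≈ 651.2 mm; DoF = Df − Dn = 449.89 − 192.88 ≈ 257.01 mm.
Ratio = 257.01 / 58.617 ≈ 4.38.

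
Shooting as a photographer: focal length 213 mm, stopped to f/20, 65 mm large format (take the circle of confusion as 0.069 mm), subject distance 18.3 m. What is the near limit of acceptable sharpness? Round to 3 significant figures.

Hyperfocal distance H = f²/(N·c) + f = 213²/(20 × 0.069) + 213 = 45369/1.38 + 213 ≈ 33089.1 mm ≈ 33.09 m.
Near limit Dn = s·(H − f)/(H + s − 2f) = 18300 × (33089.1 − 213) / (33089.1 + 18300 − 2 × 213) = 18300 × 32876.1 / 50963.1 ≈ 11805 mm ≈ 11.8 m.

11.8 m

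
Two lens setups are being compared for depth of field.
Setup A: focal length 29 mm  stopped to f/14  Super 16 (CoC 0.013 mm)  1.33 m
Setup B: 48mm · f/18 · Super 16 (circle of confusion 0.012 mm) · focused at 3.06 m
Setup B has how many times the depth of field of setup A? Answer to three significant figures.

Setup A: H = 29²/(14×0.013) + 29 ≈ 4649.9 mm; DoF = Df − Dn = 1851.20 − 1037.81 ≈ 813.39 mm.
Setup B: H = 48²/(18×0.012) + 48 ≈ 10714.7 mm; DoF = Df − Dn = 4264.1 − 2386.2 ≈ 1877.9 mm.
Ratio = 1877.9 / 813.39 ≈ 2.31.

2.31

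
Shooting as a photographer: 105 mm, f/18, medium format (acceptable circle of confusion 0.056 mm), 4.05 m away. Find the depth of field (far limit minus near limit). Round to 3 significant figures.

3.36 m

Hyperfocal distance H = f²/(N·c) + f = 105²/(18 × 0.056) + 105 = 11025/1.008 + 105 ≈ 11042.5 mm ≈ 11.04 m.
Near limit Dn = s·(H − f)/(H + s − 2f) = 4050 × (11042.5 − 105) / (11042.5 + 4050 − 2 × 105) = 4050 × 10937.5 / 14882.5 ≈ 2976.4 mm.
Far limit Df = s·(H − f)/(H − s) = 4050 × (11042.5 − 105) / (11042.5 − 4050) = 4050 × 10937.5 / 6992.5 ≈ 6334.9 mm.
Depth of field = Df − Dn = 6334.9 − 2976.4 ≈ 3358.5 mm ≈ 3.36 m.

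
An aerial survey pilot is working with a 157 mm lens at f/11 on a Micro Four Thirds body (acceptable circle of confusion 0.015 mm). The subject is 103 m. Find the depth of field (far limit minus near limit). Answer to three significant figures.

270 m

Hyperfocal distance H = f²/(N·c) + f = 157²/(11 × 0.015) + 157 = 24649/0.165 + 157 ≈ 149544.9 mm ≈ 149.5 m.
Near limit Dn = s·(H − f)/(H + s − 2f) = 103000 × (149544.9 − 157) / (149544.9 + 103000 − 2 × 157) = 103000 × 149387.9 / 252230.9 ≈ 61003 mm.
Far limit Df = s·(H − f)/(H − s) = 103000 × (149544.9 − 157) / (149544.9 − 103000) = 103000 × 149387.9 / 46544.9 ≈ 330583 mm.
Depth of field = Df − Dn = 330583 − 61003 ≈ 269580 mm ≈ 270 m.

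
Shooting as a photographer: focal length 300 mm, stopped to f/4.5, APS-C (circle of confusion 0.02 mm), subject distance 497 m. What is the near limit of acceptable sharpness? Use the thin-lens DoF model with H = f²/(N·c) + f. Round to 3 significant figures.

332 m

Hyperfocal distance H = f²/(N·c) + f = 300²/(4.5 × 0.02) + 300 = 90000/0.09 + 300 ≈ 1000300.0 mm ≈ 1000 m.
Near limit Dn = s·(H − f)/(H + s − 2f) = 497000 × (1000300.0 − 300) / (1000300.0 + 497000 − 2 × 300) = 497000 × 1000000.0 / 1496700.0 ≈ 332064 mm ≈ 332 m.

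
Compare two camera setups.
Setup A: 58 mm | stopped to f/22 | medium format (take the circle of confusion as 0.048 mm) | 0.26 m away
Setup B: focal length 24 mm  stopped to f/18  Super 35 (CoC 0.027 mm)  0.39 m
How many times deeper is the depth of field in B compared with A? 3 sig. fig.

8.04

Setup A: H = 58²/(22×0.048) + 58 ≈ 3243.6 mm; DoF = Df − Dn = 277.603 − 244.496 ≈ 33.107 mm.
Setup B: H = 24²/(18×0.027) + 24 ≈ 1209.2 mm; DoF = Df − Dn = 564.25 − 297.98 ≈ 266.27 mm.
Ratio = 266.27 / 33.107 ≈ 8.04.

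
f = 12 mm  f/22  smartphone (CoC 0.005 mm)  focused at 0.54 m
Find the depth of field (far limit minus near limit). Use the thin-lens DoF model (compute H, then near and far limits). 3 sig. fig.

Hyperfocal distance H = f²/(N·c) + f = 12²/(22 × 0.005) + 12 = 144/0.11 + 12 ≈ 1321.1 mm ≈ 1.321 m.
Near limit Dn = s·(H − f)/(H + s − 2f) = 540 × (1321.1 − 12) / (1321.1 + 540 − 2 × 12) = 540 × 1309.1 / 1837.1 ≈ 384.80 mm.
Far limit Df = s·(H − f)/(H − s) = 540 × (1321.1 − 12) / (1321.1 − 540) = 540 × 1309.1 / 781.1 ≈ 905.03 mm.
Depth of field = Df − Dn = 905.03 − 384.80 ≈ 520.23 mm ≈ 0.520 m.

0.520 m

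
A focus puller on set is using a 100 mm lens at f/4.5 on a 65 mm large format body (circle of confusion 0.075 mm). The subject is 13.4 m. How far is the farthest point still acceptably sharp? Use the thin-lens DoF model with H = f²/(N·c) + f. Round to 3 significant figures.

24.3 m

Hyperfocal distance H = f²/(N·c) + f = 100²/(4.5 × 0.075) + 100 = 10000/0.3375 + 100 ≈ 29729.6 mm ≈ 29.73 m.
Far limit Df = s·(H − f)/(H − s) = 13400 × (29729.6 − 100) / (29729.6 − 13400) = 13400 × 29629.6 / 16329.6 ≈ 24314 mm ≈ 24.3 m.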